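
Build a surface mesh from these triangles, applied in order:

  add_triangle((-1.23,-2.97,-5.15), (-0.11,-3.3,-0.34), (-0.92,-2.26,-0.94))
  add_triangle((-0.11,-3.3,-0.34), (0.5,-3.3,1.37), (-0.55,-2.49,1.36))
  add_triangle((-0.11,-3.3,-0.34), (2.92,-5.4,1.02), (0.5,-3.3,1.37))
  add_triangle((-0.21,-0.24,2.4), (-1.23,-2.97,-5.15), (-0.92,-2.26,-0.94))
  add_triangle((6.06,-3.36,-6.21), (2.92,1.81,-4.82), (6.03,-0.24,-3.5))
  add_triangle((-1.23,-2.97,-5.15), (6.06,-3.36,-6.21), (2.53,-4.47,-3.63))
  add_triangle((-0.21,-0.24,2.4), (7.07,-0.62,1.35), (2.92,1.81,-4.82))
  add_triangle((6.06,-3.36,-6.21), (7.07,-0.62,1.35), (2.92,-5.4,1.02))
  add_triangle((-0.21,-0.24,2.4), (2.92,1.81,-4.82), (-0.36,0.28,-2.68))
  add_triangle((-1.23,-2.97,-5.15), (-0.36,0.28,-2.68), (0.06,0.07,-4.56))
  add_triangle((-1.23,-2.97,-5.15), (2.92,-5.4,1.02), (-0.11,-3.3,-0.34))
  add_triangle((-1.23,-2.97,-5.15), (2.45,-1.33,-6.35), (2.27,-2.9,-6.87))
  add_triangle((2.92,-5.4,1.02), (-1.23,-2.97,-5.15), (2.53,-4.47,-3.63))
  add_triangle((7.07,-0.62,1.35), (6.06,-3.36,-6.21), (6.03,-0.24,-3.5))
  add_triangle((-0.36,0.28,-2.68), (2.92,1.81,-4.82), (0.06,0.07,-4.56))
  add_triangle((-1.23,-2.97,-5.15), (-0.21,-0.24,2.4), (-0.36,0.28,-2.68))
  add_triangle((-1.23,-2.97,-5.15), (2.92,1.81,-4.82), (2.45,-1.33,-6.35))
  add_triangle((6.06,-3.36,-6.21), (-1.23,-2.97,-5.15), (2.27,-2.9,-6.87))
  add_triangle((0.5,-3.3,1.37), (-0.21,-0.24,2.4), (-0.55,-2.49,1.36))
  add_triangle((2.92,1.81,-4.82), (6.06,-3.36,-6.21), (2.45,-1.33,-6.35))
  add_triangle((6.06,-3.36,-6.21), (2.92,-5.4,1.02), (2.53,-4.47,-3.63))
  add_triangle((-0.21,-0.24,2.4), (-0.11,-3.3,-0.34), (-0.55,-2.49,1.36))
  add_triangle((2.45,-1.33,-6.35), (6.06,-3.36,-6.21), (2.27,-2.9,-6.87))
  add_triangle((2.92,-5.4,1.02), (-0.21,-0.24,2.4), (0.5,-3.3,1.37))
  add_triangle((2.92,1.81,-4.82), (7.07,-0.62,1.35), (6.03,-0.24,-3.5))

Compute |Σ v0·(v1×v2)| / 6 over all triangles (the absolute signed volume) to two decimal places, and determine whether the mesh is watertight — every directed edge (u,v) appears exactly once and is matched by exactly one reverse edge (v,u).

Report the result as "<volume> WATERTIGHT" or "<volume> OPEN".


194.18 OPEN

Per-triangle v0·(v1×v2)/6:
  t1: +1.8105
  t2: +0.9816
  t3: +2.3867
  t4: +0.1853
  t5: +15.0079
  t6: +16.0326
  t7: +4.3030
  t8: +46.1955
  t9: +0.3278
  t10: +1.1515
  t11: +7.2784
  t12: +4.2126
  t13: +12.0005
  t14: +18.0102
  t15: +1.0401
  t16: +0.8368
  t17: +7.4772
  t18: +6.1326
  t19: +1.1290
  t20: +13.2444
  t21: +16.3912
  t22: -0.4432
  t23: +6.4953
  t24: +2.4937
  t25: +9.4940
Σ = +194.1750 → |volume| = 194.18

Directed edges: 75 total; 9 unmatched, e.g. (-0.11,-3.3,-0.34)→(-0.92,-2.26,-0.94) → open.


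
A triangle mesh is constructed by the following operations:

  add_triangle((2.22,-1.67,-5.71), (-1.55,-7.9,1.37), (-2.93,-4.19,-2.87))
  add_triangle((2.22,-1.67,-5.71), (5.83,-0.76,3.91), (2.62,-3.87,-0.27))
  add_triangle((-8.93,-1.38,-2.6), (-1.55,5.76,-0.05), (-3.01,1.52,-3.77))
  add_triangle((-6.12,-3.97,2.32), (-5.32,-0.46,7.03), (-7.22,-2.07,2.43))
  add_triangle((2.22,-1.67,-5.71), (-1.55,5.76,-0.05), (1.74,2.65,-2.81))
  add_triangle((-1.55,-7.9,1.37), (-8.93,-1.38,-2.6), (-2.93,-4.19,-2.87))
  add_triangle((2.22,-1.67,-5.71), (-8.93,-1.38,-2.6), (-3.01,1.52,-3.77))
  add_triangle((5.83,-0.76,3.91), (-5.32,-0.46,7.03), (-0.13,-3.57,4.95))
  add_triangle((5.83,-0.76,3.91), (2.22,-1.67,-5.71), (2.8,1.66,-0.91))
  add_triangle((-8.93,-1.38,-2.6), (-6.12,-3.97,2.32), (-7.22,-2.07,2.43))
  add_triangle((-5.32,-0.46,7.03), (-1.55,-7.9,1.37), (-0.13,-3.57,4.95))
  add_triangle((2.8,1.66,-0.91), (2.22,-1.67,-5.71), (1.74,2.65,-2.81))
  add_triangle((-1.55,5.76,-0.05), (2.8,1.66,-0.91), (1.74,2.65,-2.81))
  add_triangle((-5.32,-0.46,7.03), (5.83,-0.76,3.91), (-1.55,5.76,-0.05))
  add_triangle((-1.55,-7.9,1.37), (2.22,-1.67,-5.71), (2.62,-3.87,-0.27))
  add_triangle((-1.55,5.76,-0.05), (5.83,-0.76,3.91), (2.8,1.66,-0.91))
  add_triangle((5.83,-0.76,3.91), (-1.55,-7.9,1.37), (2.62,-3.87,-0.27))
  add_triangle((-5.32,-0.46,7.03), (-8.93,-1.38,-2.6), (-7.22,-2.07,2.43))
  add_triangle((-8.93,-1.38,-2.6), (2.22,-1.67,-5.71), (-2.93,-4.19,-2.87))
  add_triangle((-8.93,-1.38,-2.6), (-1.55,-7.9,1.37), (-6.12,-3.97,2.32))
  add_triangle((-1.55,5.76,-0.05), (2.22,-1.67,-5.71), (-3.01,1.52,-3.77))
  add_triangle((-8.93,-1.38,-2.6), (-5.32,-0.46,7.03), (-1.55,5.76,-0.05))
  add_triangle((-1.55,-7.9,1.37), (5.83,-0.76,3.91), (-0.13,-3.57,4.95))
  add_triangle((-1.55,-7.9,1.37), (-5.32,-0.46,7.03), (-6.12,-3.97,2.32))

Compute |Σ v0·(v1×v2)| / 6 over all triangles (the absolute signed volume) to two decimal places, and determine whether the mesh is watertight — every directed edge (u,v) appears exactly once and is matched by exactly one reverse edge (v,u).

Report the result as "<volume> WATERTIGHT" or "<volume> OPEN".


Per-triangle v0·(v1×v2)/6:
  t1: +28.7160
  t2: +21.9619
  t3: +27.0237
  t4: +14.3011
  t5: +8.7438
  t6: +33.1260
  t7: +27.4499
  t8: +31.2914
  t9: +17.9047
  t10: +14.5738
  t11: +35.0420
  t12: +6.8954
  t13: +6.5775
  t14: +58.3430
  t15: +23.5378
  t16: +17.0029
  t17: +24.2198
  t18: +14.6269
  t19: +29.3125
  t20: +38.5689
  t21: +20.6794
  t22: +76.3876
  t23: +31.2573
  t24: +37.6424
Σ = +645.1859 → |volume| = 645.19

Directed edges: 72 total, each appears once with its reverse present → watertight.

645.19 WATERTIGHT


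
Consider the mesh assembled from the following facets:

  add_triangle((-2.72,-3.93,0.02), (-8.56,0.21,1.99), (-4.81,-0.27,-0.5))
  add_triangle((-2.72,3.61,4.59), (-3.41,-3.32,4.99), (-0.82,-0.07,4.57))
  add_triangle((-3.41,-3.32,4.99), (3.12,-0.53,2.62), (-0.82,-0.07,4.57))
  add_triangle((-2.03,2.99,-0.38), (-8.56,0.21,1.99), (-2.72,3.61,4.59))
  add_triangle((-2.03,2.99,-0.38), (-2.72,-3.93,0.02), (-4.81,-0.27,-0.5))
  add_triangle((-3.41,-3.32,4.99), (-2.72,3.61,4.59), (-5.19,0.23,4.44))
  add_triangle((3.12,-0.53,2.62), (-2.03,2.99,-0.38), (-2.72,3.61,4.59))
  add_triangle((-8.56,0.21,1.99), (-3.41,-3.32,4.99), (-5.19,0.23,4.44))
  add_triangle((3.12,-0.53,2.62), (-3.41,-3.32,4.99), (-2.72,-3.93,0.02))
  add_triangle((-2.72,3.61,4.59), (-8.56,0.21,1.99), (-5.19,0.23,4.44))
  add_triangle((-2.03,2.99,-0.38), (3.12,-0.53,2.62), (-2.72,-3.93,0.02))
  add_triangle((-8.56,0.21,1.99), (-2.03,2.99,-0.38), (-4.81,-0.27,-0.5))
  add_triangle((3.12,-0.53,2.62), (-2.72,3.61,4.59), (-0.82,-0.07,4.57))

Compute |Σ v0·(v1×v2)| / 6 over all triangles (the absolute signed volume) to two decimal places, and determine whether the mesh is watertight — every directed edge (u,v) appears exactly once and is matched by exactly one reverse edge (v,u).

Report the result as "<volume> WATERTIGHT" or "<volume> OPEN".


127.20 OPEN

Per-triangle v0·(v1×v2)/6:
  t1: +8.8881
  t2: +11.7341
  t3: +9.8077
  t4: +20.9077
  t5: -0.2416
  t6: +13.0513
  t7: +7.2868
  t8: +16.3161
  t9: +13.2646
  t10: +15.7656
  t11: -6.1946
  t12: +7.2595
  t13: +9.3561
Σ = +127.2011 → |volume| = 127.20

Directed edges: 39 total; 3 unmatched, e.g. (-2.72,-3.93,0.02)→(-8.56,0.21,1.99) → open.


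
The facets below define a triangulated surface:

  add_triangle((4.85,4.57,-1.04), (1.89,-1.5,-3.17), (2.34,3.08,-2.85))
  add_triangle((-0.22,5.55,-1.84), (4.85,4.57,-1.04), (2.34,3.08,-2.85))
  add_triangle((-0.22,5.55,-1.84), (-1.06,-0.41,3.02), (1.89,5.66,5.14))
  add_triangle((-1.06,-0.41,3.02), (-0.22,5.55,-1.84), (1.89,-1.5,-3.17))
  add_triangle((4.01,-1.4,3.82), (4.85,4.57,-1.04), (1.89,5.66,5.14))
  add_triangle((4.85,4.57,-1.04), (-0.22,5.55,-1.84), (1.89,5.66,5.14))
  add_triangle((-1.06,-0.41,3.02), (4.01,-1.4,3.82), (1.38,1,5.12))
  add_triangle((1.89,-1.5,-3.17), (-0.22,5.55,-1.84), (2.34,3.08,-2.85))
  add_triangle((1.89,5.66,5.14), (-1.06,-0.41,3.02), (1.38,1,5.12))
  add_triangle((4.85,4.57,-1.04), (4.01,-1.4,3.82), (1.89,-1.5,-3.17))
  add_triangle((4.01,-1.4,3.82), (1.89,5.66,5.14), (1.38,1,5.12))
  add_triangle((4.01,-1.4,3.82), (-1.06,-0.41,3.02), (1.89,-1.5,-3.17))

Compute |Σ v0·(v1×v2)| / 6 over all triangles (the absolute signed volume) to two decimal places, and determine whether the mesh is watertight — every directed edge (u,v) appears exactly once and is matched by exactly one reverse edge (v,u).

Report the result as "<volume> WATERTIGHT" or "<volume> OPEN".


Per-triangle v0·(v1×v2)/6:
  t1: +8.1833
  t2: +9.5933
  t3: +12.6257
  t4: -1.2325
  t5: +37.8866
  t6: +31.7242
  t7: +5.9748
  t8: +5.2553
  t9: +7.0152
  t10: +23.9843
  t11: +12.7658
  t12: +4.8541
Σ = +158.6298 → |volume| = 158.63

Directed edges: 36 total, each appears once with its reverse present → watertight.

158.63 WATERTIGHT


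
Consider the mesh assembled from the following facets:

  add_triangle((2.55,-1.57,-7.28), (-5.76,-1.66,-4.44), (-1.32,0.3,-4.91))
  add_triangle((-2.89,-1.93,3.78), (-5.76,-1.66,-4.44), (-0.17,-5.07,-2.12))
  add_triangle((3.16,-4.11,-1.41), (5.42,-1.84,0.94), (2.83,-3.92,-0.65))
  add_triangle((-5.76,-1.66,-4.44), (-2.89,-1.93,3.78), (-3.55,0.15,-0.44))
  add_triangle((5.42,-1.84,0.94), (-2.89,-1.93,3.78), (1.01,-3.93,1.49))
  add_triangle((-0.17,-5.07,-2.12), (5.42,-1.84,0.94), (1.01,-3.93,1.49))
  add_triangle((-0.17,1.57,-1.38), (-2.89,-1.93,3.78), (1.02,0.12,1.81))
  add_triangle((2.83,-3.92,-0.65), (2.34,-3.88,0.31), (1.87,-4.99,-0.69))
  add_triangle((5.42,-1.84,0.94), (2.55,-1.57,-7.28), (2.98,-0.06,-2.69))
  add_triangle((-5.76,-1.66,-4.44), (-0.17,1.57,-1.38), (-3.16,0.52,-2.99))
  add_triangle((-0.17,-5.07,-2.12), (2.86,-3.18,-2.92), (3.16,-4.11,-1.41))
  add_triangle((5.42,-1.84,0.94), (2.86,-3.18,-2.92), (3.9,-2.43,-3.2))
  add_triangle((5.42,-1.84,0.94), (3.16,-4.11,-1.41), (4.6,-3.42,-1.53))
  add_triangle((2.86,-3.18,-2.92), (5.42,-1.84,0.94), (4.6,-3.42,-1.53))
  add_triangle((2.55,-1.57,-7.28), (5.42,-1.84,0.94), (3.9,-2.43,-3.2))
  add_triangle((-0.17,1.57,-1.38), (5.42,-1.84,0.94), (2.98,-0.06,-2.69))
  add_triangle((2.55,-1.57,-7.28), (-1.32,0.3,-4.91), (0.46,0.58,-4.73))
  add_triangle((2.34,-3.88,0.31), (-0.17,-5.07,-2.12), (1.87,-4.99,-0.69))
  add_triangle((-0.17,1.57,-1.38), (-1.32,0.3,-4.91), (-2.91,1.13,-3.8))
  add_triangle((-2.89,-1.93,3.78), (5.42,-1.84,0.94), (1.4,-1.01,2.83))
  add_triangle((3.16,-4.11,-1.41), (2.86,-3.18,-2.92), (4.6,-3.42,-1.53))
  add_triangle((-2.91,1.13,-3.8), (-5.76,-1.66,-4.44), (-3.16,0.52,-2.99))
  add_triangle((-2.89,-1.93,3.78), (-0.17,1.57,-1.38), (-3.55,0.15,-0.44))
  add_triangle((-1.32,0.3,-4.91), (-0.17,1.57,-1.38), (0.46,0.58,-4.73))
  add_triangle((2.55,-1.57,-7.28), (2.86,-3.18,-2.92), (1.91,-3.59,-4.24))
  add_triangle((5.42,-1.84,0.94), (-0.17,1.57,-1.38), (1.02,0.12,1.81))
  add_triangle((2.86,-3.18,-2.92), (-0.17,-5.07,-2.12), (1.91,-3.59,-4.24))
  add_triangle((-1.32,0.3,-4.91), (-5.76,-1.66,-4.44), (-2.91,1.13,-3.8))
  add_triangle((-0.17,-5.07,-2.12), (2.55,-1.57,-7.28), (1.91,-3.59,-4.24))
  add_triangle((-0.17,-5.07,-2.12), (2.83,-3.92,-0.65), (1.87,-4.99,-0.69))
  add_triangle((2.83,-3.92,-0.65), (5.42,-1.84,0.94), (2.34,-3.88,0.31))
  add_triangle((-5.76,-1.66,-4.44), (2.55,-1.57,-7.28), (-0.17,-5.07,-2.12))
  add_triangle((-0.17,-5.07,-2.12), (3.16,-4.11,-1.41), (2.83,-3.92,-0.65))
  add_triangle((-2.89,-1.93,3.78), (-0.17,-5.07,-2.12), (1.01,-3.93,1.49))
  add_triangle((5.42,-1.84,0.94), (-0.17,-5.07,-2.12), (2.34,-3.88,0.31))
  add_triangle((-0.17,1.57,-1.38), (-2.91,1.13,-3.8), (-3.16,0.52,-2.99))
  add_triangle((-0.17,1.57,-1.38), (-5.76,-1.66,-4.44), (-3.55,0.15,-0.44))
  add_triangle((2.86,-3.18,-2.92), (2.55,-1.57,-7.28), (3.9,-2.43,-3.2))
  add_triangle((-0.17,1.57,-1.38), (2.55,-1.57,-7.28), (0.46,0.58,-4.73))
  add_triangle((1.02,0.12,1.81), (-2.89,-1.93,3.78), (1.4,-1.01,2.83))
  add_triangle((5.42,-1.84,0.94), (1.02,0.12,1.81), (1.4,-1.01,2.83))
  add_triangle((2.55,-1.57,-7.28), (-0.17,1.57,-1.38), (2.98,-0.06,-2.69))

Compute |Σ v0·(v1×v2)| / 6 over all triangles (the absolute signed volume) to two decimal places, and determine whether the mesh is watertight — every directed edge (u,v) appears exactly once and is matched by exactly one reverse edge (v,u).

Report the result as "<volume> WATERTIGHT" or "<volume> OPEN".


229.47 WATERTIGHT

Per-triangle v0·(v1×v2)/6:
  t1: +14.6522
  t2: +31.0530
  t3: +2.1043
  t4: +9.1844
  t5: +10.4151
  t6: +12.8644
  t7: +2.1164
  t8: +1.0377
  t9: +8.6789
  t10: -0.8541
  t11: +5.2051
  t12: +4.3225
  t13: +3.0996
  t14: +1.0894
  t15: +5.2490
  t16: +3.2199
  t17: +3.9284
  t18: +0.4118
  t19: +2.4436
  t20: +4.7356
  t21: +2.3674
  t22: +1.0910
  t23: +2.1765
  t24: +2.0574
  t25: +4.6497
  t26: +2.7998
  t27: +4.1373
  t28: +6.3395
  t29: +5.3404
  t30: +1.7919
  t31: +2.9236
  t32: +40.1645
  t33: +1.9842
  t34: +11.9059
  t35: -5.3831
  t36: +0.4319
  t37: +4.9758
  t38: +4.7211
  t39: +1.4435
  t40: +1.6856
  t41: +1.8786
  t42: +5.0300
Σ = +229.4694 → |volume| = 229.47

Directed edges: 126 total, each appears once with its reverse present → watertight.


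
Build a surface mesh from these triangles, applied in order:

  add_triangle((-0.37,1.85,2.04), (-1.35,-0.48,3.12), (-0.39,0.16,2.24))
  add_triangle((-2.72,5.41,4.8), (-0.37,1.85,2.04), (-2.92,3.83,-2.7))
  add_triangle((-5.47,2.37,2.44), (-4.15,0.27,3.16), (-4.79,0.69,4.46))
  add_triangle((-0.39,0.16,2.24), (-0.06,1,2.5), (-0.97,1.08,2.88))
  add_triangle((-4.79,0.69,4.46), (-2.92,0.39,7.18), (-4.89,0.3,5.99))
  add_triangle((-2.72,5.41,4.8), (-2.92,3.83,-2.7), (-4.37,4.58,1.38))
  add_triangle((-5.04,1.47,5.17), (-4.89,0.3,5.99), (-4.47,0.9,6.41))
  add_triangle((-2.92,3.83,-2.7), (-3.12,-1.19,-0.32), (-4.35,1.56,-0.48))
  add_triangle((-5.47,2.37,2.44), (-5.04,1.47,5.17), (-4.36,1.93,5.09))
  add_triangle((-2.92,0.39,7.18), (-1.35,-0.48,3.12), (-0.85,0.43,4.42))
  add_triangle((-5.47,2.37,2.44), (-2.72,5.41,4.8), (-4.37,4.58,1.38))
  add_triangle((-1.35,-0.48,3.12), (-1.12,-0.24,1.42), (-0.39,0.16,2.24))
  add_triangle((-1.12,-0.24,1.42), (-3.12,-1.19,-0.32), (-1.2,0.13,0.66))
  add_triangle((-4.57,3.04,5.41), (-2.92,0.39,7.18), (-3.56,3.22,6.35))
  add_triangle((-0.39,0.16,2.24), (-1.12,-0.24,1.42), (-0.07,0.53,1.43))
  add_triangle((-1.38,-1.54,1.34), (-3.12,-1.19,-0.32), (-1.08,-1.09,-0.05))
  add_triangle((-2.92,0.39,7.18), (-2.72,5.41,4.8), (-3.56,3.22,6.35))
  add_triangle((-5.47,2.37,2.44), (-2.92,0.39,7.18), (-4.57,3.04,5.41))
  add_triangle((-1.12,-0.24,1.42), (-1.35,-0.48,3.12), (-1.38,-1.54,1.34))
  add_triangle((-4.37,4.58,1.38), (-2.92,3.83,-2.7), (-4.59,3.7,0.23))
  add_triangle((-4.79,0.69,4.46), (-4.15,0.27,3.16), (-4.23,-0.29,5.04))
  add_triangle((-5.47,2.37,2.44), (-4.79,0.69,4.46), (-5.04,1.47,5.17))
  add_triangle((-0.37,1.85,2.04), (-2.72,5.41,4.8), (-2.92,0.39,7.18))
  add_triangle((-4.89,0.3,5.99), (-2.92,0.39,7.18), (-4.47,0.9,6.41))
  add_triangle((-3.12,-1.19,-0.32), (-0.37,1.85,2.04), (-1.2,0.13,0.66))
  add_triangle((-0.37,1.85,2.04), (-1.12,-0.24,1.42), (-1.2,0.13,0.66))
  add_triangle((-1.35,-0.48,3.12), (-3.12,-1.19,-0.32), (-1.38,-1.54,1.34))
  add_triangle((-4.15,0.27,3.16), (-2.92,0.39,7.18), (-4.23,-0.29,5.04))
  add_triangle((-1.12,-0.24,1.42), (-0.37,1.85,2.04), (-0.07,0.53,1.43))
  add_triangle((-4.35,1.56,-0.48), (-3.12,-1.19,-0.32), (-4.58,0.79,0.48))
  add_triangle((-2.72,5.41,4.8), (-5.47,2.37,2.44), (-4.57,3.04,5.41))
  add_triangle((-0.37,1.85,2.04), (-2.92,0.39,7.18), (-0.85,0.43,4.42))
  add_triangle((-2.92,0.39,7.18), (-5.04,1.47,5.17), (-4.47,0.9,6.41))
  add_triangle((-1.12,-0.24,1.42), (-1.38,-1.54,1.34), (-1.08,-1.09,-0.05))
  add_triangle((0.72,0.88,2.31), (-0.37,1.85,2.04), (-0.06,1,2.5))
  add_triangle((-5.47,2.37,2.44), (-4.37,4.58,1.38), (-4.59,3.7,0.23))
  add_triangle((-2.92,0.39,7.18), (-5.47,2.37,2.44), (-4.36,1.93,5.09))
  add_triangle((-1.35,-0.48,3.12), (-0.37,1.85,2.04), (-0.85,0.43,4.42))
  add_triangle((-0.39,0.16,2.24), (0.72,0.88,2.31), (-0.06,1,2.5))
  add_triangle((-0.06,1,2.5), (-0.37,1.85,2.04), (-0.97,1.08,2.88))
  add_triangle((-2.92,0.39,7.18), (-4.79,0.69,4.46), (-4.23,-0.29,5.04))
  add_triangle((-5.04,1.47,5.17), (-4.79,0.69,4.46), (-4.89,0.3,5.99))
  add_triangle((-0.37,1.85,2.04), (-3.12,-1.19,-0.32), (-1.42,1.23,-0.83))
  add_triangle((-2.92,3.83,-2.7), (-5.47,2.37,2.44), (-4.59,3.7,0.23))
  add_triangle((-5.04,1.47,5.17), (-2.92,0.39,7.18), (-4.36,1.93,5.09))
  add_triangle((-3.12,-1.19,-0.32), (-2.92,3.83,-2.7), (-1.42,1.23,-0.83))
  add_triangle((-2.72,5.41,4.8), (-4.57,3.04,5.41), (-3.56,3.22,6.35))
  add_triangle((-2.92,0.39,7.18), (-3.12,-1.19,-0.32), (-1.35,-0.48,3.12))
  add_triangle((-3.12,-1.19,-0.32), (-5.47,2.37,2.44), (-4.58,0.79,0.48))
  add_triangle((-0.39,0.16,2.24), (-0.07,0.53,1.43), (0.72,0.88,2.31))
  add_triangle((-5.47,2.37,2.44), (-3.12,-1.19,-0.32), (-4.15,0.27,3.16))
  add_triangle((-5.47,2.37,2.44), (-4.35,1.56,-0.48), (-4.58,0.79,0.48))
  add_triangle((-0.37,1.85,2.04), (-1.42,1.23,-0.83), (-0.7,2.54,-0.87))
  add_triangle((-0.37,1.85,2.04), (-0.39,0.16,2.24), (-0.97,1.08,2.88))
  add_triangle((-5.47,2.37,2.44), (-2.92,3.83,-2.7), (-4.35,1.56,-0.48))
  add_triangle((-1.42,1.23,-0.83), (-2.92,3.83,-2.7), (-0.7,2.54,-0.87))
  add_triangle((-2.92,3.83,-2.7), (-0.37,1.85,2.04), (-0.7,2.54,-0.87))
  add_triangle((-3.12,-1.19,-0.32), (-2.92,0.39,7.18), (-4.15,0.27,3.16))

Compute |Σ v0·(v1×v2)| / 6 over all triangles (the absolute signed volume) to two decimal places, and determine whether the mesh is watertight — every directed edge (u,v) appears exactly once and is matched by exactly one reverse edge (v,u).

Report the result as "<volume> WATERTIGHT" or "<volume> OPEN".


107.34 OPEN

Per-triangle v0·(v1×v2)/6:
  t1: +0.5172
  t2: +2.7225
  t3: +1.5836
  t4: +0.2662
  t5: -1.4052
  t6: +8.9610
  t7: +1.3960
  t8: +3.9313
  t9: +2.1554
  t10: +0.7180
  t11: +10.9811
  t12: -0.1262
  t13: -0.3928
  t14: +4.9410
  t15: -0.1166
  t16: +0.4904
  t17: +3.3816
  t18: +8.3694
  t19: -0.3417
  t20: +3.6134
  t21: +0.7938
  t22: +2.1786
  t23: +4.4305
  t24: +1.6770
  t25: -0.1758
  t26: -0.4238
  t27: +1.7444
  t28: -2.1894
  t29: -0.3232
  t30: +1.6345
  t31: +9.5403
  t32: +1.8676
  t33: +0.7116
  t34: -0.2640
  t35: +0.3282
  t36: +3.5633
  t37: -2.7287
  t38: -0.8996
  t39: +0.2440
  t40: +0.3978
  t41: +3.1760
  t42: +1.0075
  t43: -2.6228
  t44: +1.9947
  t45: +2.5536
  t46: -0.4521
  t47: +4.8318
  t48: +2.4121
  t49: +1.7580
  t50: -0.1315
  t51: +5.4175
  t52: +2.1728
  t53: -1.1994
  t54: -0.2933
  t55: +6.8445
  t56: -0.3127
  t57: +2.0281
  t58: +4.4026
Σ = +107.3403 → |volume| = 107.34

Directed edges: 174 total; 6 unmatched, e.g. (-1.12,-0.24,1.42)→(-3.12,-1.19,-0.32) → open.


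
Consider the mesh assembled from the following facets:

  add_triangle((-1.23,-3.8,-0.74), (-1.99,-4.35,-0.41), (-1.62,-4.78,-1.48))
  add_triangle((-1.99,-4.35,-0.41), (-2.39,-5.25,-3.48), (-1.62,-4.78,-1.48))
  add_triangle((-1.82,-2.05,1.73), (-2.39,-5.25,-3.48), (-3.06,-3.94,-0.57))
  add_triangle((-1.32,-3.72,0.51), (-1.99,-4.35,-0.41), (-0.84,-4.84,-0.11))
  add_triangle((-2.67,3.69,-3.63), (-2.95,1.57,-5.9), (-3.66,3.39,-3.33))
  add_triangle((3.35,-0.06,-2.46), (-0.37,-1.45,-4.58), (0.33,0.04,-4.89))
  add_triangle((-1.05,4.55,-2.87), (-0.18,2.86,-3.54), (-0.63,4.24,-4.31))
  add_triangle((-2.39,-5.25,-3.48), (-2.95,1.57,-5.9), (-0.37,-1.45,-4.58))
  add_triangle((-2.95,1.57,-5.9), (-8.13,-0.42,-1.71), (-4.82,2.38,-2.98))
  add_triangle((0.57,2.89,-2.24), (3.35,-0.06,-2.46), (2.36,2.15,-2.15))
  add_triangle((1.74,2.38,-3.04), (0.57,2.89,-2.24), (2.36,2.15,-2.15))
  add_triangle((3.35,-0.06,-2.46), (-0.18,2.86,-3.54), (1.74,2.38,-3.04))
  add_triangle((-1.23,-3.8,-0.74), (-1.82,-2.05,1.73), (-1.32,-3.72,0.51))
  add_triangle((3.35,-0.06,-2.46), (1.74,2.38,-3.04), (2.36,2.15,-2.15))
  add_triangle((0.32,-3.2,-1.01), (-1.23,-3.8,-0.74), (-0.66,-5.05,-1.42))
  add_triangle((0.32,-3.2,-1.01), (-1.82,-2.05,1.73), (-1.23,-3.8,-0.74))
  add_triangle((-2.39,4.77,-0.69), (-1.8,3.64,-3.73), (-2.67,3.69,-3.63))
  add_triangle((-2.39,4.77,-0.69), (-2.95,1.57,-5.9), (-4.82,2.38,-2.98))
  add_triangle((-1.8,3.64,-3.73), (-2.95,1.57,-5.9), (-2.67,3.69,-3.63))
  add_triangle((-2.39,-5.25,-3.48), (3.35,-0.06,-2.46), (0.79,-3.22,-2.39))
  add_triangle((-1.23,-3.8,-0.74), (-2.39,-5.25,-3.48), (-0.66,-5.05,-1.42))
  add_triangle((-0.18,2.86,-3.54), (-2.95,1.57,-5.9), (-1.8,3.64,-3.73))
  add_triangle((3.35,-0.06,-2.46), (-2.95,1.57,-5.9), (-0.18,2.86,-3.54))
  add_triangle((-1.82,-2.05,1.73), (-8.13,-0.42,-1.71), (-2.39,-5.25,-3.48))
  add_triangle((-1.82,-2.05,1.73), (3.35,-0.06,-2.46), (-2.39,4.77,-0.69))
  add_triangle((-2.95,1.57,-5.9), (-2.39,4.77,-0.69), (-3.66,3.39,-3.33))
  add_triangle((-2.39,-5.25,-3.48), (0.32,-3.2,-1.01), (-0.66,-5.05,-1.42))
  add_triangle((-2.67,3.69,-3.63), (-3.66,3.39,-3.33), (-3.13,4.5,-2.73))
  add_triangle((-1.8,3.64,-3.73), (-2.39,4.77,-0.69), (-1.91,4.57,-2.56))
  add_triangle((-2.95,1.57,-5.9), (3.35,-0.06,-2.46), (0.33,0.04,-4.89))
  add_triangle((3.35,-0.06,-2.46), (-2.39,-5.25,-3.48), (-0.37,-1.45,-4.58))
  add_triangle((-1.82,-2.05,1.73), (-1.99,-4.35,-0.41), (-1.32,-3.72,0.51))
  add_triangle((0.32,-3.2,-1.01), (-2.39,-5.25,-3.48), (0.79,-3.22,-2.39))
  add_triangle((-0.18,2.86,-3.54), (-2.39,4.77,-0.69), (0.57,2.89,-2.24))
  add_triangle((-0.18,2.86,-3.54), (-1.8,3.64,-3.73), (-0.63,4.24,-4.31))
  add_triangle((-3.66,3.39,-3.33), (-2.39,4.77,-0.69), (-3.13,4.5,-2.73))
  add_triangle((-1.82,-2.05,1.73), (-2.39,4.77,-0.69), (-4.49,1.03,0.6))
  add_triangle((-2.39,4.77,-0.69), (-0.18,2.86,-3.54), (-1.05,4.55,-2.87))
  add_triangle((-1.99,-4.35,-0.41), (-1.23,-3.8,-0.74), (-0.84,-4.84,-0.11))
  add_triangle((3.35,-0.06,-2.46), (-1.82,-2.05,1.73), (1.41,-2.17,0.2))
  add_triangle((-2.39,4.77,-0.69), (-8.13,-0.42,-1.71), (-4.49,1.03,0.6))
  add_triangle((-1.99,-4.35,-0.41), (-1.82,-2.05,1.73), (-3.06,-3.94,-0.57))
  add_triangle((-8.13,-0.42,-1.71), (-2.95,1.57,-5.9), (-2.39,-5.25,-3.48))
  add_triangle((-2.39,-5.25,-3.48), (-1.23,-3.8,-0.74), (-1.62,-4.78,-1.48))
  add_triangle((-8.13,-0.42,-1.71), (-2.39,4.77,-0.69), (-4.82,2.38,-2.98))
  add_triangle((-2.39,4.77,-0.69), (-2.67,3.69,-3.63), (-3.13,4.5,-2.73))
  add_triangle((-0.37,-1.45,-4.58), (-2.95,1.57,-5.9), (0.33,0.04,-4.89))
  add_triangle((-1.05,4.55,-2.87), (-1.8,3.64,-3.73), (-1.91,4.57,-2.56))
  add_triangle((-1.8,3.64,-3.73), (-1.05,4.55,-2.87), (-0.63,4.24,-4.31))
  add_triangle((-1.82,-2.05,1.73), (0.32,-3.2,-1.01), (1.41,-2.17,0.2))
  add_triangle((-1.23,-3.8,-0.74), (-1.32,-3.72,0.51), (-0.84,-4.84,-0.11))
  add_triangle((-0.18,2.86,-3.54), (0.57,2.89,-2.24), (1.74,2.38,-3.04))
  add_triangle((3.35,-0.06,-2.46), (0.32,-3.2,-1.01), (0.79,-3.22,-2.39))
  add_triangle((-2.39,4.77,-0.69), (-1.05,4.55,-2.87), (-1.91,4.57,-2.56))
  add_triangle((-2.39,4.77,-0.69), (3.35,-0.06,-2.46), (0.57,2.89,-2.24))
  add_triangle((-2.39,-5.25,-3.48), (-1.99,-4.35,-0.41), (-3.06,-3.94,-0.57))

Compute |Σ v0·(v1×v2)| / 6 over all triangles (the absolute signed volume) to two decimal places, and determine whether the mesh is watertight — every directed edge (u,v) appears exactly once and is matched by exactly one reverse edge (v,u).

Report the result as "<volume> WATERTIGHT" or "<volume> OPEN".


205.89 OPEN

Per-triangle v0·(v1×v2)/6:
  t1: +0.2226
  t2: +1.2178
  t3: -1.8385
  t4: +0.7616
  t5: +3.2388
  t6: +3.9042
  t7: +0.1366
  t8: +13.3661
  t9: +14.2184
  t10: -1.5542
  t11: +0.8187
  t12: +2.1327
  t13: -0.7478
  t14: +1.5957
  t15: +0.1361
  t16: +1.5450
  t17: +2.1498
  t18: +11.8268
  t19: +2.3999
  t20: +4.0219
  t21: +1.7079
  t22: +4.0167
  t23: +9.7553
  t24: +22.5674
  t25: -1.8044
  t26: -3.9623
  t27: +1.4030
  t28: +1.2600
  t29: +0.9313
  t30: +3.7302
  t31: +10.0799
  t32: +1.0828
  t33: +2.5906
  t34: +3.2007
  t35: +0.5682
  t36: +1.2660
  t37: +2.8333
  t38: -0.8532
  t39: +0.5080
  t40: -0.9653
  t41: +10.5606
  t42: +1.8805
  t43: +43.6225
  t44: -0.1269
  t45: +12.3699
  t46: +0.7973
  t47: +4.9011
  t48: +1.1651
  t49: +1.5696
  t50: +2.4681
  t51: -0.6292
  t52: +1.2382
  t53: +1.8406
  t54: +1.1887
  t55: +0.8482
  t56: +2.7234
Σ = +205.8863 → |volume| = 205.89

Directed edges: 168 total; 6 unmatched, e.g. (-1.82,-2.05,1.73)→(-8.13,-0.42,-1.71) → open.


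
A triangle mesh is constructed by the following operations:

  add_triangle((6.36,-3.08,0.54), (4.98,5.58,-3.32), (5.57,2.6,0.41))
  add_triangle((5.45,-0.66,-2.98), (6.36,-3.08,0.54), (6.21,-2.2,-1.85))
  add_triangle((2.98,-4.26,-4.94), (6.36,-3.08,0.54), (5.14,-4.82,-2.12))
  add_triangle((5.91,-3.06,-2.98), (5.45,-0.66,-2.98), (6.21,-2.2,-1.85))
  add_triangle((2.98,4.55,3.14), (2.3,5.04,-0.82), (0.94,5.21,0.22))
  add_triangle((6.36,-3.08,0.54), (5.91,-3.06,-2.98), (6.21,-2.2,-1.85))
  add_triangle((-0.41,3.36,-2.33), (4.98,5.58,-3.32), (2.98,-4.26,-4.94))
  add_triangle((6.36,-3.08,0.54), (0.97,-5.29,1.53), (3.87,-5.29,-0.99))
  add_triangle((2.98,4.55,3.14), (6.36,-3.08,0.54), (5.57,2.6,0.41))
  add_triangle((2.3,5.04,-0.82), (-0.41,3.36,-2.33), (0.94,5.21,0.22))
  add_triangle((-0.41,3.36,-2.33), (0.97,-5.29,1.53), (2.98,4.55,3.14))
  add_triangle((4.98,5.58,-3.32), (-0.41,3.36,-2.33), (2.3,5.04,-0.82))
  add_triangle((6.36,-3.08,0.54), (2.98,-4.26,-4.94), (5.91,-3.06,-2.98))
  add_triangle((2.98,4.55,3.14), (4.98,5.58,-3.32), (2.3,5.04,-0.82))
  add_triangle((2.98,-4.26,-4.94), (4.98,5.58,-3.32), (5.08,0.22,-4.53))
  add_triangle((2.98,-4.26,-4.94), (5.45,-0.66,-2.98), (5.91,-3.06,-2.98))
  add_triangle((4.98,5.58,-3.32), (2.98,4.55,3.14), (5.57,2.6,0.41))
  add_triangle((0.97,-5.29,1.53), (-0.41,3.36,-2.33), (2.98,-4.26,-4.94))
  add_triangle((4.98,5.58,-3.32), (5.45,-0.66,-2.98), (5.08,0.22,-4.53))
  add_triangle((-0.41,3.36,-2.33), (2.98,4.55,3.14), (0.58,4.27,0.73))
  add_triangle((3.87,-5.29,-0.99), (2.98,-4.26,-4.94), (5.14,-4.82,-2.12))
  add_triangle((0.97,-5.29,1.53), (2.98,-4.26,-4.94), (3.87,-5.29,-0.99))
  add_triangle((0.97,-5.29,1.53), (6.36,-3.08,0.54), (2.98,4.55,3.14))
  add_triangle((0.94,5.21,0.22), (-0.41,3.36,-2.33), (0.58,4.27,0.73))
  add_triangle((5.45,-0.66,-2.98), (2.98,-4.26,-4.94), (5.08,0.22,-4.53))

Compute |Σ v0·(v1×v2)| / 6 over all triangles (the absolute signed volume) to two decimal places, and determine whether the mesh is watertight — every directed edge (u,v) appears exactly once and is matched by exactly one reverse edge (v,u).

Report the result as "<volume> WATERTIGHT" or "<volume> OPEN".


Per-triangle v0·(v1×v2)/6:
  t1: +20.4839
  t2: +2.0414
  t3: +5.1971
  t4: +2.9603
  t5: +5.4961
  t6: +3.4785
  t7: +25.7821
  t8: +11.9789
  t9: +16.6109
  t10: +3.8963
  t11: -5.3773
  t12: +7.5831
  t13: +9.3067
  t14: +9.7630
  t15: +6.2022
  t16: +7.9403
  t17: +19.6377
  t18: +1.5115
  t19: +9.3886
  t20: -3.4257
  t21: +6.0412
  t22: +10.8956
  t23: +23.9474
  t24: +0.8937
  t25: +8.7177
Σ = +210.9512 → |volume| = 210.95

Directed edges: 75 total; 9 unmatched, e.g. (6.36,-3.08,0.54)→(4.98,5.58,-3.32) → open.

210.95 OPEN


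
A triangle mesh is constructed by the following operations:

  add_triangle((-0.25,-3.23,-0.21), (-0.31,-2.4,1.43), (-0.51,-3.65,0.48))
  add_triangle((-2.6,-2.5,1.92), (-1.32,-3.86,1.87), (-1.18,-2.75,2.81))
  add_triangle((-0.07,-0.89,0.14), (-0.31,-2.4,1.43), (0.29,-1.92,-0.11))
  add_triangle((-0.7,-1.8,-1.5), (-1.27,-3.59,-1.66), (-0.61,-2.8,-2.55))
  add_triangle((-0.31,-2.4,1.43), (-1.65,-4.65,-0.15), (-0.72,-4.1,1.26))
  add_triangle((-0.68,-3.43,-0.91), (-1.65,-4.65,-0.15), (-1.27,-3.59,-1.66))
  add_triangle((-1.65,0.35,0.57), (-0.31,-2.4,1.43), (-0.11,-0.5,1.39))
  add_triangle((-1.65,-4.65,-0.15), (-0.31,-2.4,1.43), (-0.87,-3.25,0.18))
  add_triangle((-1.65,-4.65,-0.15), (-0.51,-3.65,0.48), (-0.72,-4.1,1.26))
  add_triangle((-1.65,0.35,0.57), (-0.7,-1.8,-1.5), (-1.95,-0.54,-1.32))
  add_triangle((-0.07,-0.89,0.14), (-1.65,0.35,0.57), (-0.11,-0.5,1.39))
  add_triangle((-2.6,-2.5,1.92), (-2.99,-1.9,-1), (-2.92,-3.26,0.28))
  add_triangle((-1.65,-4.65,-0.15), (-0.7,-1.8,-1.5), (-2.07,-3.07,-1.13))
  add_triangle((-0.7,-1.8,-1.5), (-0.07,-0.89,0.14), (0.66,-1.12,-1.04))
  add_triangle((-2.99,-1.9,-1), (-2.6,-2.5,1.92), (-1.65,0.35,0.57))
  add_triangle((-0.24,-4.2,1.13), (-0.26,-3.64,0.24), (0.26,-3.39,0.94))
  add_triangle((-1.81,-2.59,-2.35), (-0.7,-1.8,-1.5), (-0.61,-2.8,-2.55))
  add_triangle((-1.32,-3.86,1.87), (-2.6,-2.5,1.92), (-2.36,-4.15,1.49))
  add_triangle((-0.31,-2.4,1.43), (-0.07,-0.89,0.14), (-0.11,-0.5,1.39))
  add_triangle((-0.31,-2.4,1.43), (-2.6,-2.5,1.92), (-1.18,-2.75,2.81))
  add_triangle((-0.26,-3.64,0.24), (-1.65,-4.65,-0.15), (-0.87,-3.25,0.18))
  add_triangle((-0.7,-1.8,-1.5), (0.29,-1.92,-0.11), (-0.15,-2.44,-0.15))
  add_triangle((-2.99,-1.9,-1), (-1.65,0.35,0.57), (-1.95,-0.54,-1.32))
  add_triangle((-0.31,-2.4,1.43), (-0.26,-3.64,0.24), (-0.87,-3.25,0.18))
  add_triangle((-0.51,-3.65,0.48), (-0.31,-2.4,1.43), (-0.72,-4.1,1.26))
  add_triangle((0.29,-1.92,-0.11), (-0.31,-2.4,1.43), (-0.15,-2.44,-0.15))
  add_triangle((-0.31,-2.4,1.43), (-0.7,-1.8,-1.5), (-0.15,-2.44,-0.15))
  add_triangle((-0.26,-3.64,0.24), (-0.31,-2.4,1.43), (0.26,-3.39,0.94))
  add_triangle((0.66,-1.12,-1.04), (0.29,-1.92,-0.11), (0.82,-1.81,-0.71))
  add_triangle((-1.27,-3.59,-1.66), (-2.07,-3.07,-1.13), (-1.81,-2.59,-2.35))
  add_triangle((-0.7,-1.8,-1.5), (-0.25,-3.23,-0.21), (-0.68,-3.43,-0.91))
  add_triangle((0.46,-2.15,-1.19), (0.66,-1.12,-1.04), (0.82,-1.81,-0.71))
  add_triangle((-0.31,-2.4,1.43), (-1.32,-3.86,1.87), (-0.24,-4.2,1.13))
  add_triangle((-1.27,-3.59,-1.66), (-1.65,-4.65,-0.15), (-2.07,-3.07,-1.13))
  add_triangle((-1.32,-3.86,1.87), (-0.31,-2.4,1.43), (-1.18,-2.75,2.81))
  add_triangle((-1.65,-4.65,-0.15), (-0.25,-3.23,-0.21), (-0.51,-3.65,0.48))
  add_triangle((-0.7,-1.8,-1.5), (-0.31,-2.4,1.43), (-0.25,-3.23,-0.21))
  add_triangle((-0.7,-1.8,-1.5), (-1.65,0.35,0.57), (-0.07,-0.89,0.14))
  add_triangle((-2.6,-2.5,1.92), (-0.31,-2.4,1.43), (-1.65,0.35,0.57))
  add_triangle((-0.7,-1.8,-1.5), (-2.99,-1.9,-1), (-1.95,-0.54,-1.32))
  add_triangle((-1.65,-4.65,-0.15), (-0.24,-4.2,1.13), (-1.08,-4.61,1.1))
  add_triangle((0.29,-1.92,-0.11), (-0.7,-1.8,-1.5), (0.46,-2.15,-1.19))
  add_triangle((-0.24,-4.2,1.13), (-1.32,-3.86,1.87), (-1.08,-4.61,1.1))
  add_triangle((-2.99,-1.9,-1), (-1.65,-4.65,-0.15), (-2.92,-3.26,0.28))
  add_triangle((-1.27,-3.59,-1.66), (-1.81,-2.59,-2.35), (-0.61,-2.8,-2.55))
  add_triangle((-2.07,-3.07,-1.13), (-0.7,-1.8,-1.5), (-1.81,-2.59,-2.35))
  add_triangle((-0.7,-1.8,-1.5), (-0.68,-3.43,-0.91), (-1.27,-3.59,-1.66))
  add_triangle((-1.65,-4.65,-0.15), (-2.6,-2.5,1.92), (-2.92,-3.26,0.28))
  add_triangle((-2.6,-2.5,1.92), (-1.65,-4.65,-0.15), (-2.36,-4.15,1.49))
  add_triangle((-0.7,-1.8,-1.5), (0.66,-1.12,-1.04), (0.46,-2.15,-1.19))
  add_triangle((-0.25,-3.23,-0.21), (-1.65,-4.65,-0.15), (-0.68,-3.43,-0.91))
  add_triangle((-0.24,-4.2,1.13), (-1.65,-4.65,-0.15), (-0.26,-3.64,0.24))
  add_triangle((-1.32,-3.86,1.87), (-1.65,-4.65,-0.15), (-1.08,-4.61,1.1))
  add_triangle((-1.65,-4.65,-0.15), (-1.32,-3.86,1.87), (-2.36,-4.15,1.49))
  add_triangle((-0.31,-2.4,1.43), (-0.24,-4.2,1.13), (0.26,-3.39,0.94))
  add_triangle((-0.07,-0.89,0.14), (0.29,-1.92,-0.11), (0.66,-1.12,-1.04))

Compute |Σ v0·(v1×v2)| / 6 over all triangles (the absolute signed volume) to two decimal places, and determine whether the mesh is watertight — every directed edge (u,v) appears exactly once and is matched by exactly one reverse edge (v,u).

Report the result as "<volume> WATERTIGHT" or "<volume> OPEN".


21.15 OPEN

Per-triangle v0·(v1×v2)/6:
  t1: +0.1463
  t2: +1.5498
  t3: -0.0614
  t4: -0.1995
  t5: +0.2741
  t6: +0.6404
  t7: +0.7264
  t8: -0.2113
  t9: +0.5068
  t10: -0.6115
  t11: -0.3198
  t12: +1.4215
  t13: -1.0469
  t14: -0.2986
  t15: +2.4181
  t16: +0.2338
  t17: -0.0797
  t18: +1.0134
  t19: +0.0125
  t20: -0.9250
  t21: -0.1493
  t22: +0.2286
  t23: +0.8563
  t24: -0.4950
  t25: +0.1108
  t26: +0.2623
  t27: +0.4699
  t28: -0.4477
  t29: -0.0755
  t30: +0.8333
  t31: +0.1013
  t32: +0.1091
  t33: +0.5030
  t34: +1.1767
  t35: +0.5267
  t36: +0.4795
  t37: -0.5712
  t38: -0.4955
  t39: +0.4173
  t40: +0.8920
  t41: +0.6649
  t42: +0.3922
  t43: +0.5833
  t44: +1.9740
  t45: +0.9337
  t46: -0.3944
  t47: +0.1875
  t48: +2.2226
  t49: +0.7797
  t50: +0.2392
  t51: +0.5111
  t52: +0.6654
  t53: +0.8111
  t54: +1.4342
  t55: +0.2525
  t56: -0.0338
Σ = +21.1451 → |volume| = 21.15

Directed edges: 168 total; 6 unmatched, e.g. (-1.65,-4.65,-0.15)→(-0.7,-1.8,-1.5) → open.


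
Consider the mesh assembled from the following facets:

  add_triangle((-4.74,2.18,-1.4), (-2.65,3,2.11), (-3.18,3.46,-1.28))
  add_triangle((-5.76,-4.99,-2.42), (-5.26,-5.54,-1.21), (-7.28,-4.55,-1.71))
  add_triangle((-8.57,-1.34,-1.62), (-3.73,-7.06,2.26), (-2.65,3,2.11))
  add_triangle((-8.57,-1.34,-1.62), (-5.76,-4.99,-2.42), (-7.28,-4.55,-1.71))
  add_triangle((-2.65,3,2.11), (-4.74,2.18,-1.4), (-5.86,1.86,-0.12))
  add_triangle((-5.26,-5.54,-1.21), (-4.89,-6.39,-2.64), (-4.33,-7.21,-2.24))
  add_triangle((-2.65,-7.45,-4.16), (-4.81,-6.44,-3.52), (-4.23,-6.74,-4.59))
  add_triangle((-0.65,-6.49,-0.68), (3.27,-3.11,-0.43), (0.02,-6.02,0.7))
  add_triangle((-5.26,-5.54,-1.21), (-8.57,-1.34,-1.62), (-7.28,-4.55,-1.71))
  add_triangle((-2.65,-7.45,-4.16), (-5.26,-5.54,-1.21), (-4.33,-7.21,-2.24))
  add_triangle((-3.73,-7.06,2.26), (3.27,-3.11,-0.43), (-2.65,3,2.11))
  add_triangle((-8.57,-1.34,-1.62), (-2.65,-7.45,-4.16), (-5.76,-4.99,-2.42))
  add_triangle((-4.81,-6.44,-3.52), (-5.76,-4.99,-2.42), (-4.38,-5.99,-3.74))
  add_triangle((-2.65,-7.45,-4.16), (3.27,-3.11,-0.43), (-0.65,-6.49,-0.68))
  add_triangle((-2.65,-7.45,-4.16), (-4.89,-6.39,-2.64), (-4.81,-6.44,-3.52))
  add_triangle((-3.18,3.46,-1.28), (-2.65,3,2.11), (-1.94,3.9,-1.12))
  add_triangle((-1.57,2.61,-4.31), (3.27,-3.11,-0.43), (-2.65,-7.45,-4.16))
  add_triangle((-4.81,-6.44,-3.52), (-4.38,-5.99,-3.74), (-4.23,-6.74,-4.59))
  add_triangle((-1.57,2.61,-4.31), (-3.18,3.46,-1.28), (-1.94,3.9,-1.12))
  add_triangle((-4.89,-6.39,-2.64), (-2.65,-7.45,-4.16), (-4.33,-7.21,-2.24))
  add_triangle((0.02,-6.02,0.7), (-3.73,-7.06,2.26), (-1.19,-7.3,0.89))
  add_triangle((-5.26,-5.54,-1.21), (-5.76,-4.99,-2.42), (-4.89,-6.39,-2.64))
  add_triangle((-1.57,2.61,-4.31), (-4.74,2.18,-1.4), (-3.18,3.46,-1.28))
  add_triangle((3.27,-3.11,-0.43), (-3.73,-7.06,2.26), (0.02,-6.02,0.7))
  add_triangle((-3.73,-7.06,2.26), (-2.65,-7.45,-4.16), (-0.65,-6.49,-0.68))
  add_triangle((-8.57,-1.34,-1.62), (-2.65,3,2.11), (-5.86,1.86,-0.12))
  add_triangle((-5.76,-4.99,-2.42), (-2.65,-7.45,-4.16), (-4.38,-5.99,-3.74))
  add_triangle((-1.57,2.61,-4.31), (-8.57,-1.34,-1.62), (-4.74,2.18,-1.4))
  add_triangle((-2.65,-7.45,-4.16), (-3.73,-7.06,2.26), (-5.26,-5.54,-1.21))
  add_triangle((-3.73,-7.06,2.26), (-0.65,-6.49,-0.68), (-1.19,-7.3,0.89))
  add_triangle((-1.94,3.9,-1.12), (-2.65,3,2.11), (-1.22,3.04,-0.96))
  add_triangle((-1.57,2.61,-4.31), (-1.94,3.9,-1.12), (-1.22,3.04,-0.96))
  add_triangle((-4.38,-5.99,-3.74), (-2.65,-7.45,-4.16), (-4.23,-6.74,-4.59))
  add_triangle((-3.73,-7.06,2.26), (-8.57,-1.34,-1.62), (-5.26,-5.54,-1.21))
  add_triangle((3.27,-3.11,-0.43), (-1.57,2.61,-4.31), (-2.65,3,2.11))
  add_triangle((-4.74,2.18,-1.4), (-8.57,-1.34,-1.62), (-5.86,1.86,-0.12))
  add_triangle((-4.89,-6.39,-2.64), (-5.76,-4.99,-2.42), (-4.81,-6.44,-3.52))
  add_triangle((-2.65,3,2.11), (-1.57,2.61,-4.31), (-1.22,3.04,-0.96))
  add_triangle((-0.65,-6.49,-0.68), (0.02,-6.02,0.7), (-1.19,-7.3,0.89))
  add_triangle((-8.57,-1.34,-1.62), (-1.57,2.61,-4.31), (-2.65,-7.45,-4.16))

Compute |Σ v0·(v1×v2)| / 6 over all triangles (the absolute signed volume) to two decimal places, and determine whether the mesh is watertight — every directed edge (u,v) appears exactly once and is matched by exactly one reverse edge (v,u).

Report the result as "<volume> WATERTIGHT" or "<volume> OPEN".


294.83 WATERTIGHT

Per-triangle v0·(v1×v2)/6:
  t1: +5.0442
  t2: +2.9593
  t3: +38.6140
  t4: +4.5369
  t5: +4.1751
  t6: +2.1673
  t7: +2.7582
  t8: +5.2255
  t9: +1.1985
  t10: -3.1660
  t11: +10.6461
  t12: +7.9952
  t13: +0.9858
  t14: +13.3062
  t15: +2.6561
  t16: +3.0333
  t17: +27.2858
  t18: +0.3108
  t19: +3.3257
  t20: +3.7692
  t21: +1.5982
  t22: +2.6200
  t23: +5.5612
  t24: +1.7253
  t25: +17.2274
  t26: +5.5365
  t27: -2.9789
  t28: +14.6891
  t29: +22.4818
  t30: +3.9222
  t31: +0.4989
  t32: +0.6916
  t33: -1.4089
  t34: +21.9748
  t35: +2.2529
  t36: +6.1197
  t37: +1.8219
  t38: -3.3634
  t39: +1.7756
  t40: +55.2537
Σ = +294.8266 → |volume| = 294.83

Directed edges: 120 total, each appears once with its reverse present → watertight.


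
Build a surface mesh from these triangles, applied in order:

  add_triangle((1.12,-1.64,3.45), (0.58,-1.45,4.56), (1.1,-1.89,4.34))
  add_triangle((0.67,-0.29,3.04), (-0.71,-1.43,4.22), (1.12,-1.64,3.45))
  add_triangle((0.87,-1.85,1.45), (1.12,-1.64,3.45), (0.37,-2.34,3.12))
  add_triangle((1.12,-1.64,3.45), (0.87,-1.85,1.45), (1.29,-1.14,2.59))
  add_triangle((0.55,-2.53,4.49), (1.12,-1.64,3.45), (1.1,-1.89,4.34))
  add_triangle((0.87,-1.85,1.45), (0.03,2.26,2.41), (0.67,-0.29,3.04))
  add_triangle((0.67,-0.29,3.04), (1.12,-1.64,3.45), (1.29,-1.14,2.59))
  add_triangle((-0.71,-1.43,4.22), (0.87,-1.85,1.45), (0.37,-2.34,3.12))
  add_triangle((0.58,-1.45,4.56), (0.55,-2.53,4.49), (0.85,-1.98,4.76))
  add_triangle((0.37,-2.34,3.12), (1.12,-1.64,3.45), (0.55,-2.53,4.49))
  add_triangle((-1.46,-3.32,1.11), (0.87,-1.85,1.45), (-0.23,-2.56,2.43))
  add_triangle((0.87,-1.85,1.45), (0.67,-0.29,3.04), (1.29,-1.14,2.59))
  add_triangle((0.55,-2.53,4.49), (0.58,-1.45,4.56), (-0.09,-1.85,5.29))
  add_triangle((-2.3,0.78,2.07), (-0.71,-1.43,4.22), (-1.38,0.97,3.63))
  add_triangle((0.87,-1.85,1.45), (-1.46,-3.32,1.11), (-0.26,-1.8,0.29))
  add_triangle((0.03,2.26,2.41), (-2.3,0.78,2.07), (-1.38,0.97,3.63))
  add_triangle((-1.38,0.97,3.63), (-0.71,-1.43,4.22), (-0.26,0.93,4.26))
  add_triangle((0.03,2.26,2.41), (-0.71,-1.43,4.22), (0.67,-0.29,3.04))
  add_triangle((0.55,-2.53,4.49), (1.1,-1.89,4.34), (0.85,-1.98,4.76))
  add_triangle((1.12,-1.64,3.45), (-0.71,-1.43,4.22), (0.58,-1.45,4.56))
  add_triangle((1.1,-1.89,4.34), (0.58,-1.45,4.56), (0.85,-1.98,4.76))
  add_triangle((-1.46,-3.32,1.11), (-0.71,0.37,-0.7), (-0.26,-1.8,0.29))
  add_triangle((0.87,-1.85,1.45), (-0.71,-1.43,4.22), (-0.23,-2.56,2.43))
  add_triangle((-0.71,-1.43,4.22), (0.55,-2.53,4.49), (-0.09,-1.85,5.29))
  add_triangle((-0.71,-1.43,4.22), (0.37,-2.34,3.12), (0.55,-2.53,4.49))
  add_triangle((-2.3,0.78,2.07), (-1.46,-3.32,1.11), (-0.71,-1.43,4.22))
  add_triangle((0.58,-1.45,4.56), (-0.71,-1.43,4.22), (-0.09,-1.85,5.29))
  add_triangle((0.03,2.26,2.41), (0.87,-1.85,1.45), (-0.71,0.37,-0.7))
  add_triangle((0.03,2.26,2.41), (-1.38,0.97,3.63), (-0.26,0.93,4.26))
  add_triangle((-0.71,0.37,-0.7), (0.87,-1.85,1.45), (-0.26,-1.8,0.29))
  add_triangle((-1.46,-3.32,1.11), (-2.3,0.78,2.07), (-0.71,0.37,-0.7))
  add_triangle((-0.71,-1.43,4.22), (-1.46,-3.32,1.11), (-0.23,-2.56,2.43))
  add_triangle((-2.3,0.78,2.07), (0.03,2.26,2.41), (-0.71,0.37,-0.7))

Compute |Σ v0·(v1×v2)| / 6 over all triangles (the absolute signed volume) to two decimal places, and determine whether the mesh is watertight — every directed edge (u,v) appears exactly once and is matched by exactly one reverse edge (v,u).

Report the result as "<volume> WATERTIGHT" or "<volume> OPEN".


27.16 OPEN

Per-triangle v0·(v1×v2)/6:
  t1: +0.0379
  t2: +1.2765
  t3: +0.6258
  t4: +0.3207
  t5: +0.1606
  t6: +0.2598
  t7: +0.3150
  t8: -0.1498
  t9: +0.2124
  t10: +0.3009
  t11: +1.0542
  t12: -0.3747
  t13: +0.6364
  t14: +2.2185
  t15: +0.5350
  t16: +1.6092
  t17: +1.9909
  t18: +2.3299
  t19: +0.1877
  t20: -0.5601
  t21: +0.0995
  t22: +0.3201
  t23: +1.1897
  t24: +0.5148
  t25: +0.5430
  t26: +5.3677
  t27: +0.1080
  t28: -0.5529
  t29: +1.4484
  t30: -0.0454
  t31: +1.9683
  t32: +1.9254
  t33: +1.2860
Σ = +27.1594 → |volume| = 27.16

Directed edges: 99 total; 3 unmatched, e.g. (-0.71,-1.43,4.22)→(-0.26,0.93,4.26) → open.


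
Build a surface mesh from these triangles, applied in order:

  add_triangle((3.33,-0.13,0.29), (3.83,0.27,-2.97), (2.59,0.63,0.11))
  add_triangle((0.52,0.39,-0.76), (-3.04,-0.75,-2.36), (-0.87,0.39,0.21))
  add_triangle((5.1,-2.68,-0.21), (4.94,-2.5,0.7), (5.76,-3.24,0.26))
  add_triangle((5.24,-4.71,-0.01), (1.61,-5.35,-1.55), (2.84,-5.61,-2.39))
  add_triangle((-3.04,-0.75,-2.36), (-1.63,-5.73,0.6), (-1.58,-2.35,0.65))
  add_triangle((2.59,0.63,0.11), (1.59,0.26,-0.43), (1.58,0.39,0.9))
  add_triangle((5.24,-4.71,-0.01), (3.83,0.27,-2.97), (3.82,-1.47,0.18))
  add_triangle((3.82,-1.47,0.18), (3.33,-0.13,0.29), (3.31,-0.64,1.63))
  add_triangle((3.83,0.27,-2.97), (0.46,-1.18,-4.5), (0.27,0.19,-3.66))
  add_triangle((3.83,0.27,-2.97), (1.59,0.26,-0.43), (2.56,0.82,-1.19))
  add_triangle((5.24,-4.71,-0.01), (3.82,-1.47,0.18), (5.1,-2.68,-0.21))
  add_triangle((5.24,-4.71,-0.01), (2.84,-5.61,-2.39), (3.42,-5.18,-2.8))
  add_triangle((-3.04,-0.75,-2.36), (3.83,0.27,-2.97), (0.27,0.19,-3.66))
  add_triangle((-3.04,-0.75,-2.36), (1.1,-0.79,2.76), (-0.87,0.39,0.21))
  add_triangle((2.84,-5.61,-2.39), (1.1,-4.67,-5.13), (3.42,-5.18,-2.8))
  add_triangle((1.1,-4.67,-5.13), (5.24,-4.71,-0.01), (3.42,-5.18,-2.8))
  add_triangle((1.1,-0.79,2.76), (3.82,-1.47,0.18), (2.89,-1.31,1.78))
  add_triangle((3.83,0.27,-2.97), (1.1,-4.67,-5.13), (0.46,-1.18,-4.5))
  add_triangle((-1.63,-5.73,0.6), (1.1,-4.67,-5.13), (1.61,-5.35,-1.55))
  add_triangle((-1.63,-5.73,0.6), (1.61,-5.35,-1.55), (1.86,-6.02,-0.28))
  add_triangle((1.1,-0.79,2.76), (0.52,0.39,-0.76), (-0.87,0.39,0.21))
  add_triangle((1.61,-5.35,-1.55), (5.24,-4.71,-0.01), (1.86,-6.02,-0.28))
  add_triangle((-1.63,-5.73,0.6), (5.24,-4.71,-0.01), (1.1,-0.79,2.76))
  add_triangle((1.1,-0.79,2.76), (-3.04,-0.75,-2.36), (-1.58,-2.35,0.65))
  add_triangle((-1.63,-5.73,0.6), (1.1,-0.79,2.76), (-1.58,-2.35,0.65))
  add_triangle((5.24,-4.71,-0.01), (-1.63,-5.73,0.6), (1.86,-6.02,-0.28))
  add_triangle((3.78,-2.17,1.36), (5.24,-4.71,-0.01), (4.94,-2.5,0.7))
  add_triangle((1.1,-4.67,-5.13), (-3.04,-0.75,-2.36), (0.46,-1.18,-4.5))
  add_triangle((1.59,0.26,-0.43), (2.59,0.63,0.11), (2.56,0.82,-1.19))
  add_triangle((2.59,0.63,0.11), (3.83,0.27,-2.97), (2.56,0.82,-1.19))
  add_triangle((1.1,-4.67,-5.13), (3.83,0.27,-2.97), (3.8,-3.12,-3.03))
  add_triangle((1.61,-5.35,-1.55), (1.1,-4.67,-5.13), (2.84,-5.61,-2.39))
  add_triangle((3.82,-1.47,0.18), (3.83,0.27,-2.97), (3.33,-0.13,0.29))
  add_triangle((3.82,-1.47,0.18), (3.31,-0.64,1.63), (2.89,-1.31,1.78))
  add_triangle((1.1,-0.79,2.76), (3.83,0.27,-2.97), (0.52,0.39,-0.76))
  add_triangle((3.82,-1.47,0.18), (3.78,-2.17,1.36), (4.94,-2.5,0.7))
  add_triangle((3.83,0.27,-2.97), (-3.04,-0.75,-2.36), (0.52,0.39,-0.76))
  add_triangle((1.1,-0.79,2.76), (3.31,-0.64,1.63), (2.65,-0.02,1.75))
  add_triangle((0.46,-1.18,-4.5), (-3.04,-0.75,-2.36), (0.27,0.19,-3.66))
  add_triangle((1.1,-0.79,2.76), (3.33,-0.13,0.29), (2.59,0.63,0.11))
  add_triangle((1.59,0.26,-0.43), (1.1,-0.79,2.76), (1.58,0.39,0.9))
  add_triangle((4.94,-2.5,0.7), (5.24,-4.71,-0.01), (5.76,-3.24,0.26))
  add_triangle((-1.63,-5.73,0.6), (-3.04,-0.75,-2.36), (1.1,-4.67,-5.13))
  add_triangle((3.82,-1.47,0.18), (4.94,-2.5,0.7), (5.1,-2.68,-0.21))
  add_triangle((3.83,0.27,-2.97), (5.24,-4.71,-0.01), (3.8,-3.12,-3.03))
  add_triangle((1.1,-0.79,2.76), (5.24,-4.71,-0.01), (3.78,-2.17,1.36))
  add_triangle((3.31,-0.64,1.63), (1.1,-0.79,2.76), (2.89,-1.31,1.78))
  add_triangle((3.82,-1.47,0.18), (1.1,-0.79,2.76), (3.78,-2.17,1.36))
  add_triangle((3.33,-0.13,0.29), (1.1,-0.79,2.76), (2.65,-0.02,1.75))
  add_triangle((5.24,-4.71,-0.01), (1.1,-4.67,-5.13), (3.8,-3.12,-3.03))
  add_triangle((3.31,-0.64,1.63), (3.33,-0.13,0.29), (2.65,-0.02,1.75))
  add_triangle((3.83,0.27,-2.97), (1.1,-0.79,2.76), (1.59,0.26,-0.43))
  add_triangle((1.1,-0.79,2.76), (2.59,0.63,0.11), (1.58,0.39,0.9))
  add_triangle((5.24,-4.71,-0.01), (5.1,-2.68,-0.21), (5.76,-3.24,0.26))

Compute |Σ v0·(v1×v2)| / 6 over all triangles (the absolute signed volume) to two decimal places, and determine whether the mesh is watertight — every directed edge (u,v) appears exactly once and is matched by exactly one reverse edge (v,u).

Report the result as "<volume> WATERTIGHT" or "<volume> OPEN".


159.63 WATERTIGHT

Per-triangle v0·(v1×v2)/6:
  t1: +1.3136
  t2: +0.4739
  t3: +0.2042
  t4: +3.9975
  t5: +3.2131
  t6: -0.0444
  t7: +5.6880
  t8: +1.0269
  t9: +3.1227
  t10: -0.2527
  t11: -0.6549
  t12: +3.0729
  t13: -1.6948
  t14: +1.0601
  t15: +3.0434
  t16: +0.4501
  t17: +0.0426
  t18: +9.2462
  t19: +11.9123
  t20: +4.4766
  t21: +0.2460
  t22: +4.9320
  t23: +17.4599
  t24: +0.8839
  t25: +2.8415
  t26: +4.0038
  t27: +1.5562
  t28: +8.2387
  t29: -0.1134
  t30: +0.6377
  t31: +8.9971
  t32: +4.0871
  t33: +2.4573
  t34: +0.8490
  t35: +0.6173
  t36: +0.2379
  t37: +1.1860
  t38: +0.7443
  t39: +2.8397
  t40: +1.0331
  t41: -0.4478
  t42: +0.7411
  t43: +20.8236
  t44: +0.3851
  t45: +9.0358
  t46: +2.7241
  t47: +0.8057
  t48: +0.9575
  t49: -0.7533
  t50: +11.0421
  t51: +0.4928
  t52: -0.7858
  t53: +0.3869
  t54: +0.7895
Σ = +159.6300 → |volume| = 159.63

Directed edges: 162 total, each appears once with its reverse present → watertight.
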